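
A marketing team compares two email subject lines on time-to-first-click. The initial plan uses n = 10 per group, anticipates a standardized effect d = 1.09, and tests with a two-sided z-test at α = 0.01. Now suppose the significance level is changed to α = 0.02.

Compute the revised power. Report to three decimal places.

Power ≈ 0.544

δ = d·√(n/2) = 1.09 × √(10/2) = 2.4373 (unchanged). New critical value: z_{0.01} = 2.326.
Revised power = Φ(δ − 2.326) + Φ(−δ − 2.326) = Φ(0.111) + Φ(-4.764) = 0.5442 + 0.0000 = 0.5442.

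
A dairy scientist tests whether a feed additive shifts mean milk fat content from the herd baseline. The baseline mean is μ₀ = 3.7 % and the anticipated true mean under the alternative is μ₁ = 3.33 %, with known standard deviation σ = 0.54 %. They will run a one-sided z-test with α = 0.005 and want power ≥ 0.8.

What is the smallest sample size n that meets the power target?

Standardized effect: d = |μ₁ − μ₀| / σ = |3.33 − 3.7| / 0.54 = 0.6852
Set Φ(δ − 2.576) = 0.8; then δ − 2.576 = Φ⁻¹(0.8) = 0.842, giving δ = 3.417.
δ = d·√n ⇒ n = (δ/d)² = (3.417 / 0.6852)² = 24.88.
Round up to the next whole unit.

n = 25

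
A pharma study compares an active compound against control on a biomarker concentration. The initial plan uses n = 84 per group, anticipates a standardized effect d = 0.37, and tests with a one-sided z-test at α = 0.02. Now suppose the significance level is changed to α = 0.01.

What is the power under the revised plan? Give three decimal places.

Power ≈ 0.529

δ = d·√(n/2) = 0.37 × √(84/2) = 2.3979 (unchanged). New critical value: z_{0.01} = 2.326.
Revised power = P(Z > 2.326 − δ) = Φ(0.072) = 0.5285.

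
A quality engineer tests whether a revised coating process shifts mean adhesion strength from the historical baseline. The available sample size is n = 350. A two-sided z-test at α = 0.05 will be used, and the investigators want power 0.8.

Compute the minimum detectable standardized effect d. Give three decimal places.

d ≈ 0.150

Required noncentrality: δ = z_{0.025} + z_{0.20} = 1.960 + 0.842 = 2.802.
(The second rejection-region term Φ(−δ − z_{α/2}) is negligible and dropped.)
δ = d·√n ⇒ d = δ/√n = 2.802/√350 = 0.1498.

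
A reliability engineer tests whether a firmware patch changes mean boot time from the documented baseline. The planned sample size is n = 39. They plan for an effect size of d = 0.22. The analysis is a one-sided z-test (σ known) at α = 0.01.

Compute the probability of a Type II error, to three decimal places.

β ≈ 0.830

Noncentrality parameter: δ = d·√n = 0.22 × √39 = 1.3739
One-sided α = 0.01 → critical value z_{0.01} = 2.326.
Power = Φ(δ − 2.326) = Φ(-0.952) = 0.1704.
Type II error: β = 1 − power = 1 − 0.1704 = 0.8296.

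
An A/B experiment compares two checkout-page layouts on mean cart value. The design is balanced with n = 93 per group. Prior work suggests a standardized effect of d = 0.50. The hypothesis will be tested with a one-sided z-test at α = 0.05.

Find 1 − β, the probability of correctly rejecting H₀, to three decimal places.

Noncentrality parameter: δ = d·√(n/2) = 0.50 × √(93/2) = 3.4095
Critical value for a one-sided test at α = 0.05: z_α = 1.645.
Power = Φ(δ − 1.645) = Φ(1.765) = 0.9612.

Power ≈ 0.961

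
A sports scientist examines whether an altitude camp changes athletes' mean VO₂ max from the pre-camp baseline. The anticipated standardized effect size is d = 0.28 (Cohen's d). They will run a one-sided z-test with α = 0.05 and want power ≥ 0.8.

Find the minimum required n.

For power 0.8 need Φ(δ − z_{0.05}) = 0.8, so δ = z_{0.05} + z_{0.20} = 1.645 + 0.842 = 2.486.
δ = d·√n ⇒ n = (δ/d)² = (2.486 / 0.28)² = 78.86.
Rounding up, n = 79.

n = 79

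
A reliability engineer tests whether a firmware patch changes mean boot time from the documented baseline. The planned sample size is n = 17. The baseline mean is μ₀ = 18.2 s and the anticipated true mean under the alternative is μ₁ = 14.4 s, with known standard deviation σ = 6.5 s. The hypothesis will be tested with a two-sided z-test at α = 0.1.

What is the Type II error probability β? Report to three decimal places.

β ≈ 0.222

Standardized effect: d = |μ₁ − μ₀| / σ = |14.4 − 18.2| / 6.5 = 0.5846
Noncentrality parameter: δ = d·√n = 0.5846 × √17 = 2.4104
Two-sided α = 0.1 → critical value z_{0.05} = 1.645.
Power = Φ(δ − 1.645) + Φ(−δ − 1.645) = Φ(0.766) + Φ(-4.055) = 0.7780 + 0.0000 = 0.7781.
Type II error: β = 1 − power = 1 − 0.7781 = 0.2219.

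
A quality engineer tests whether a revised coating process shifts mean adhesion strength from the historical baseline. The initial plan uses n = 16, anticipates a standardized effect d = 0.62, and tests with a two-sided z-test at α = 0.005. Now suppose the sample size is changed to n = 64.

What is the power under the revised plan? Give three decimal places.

With n = 64: δ = d·√n = 0.62 × √64 = 4.9600. Critical value z_{0.0025} = 2.807.
Revised power = Φ(δ − 2.807) + Φ(−δ − 2.807) = Φ(2.153) + Φ(-7.767) = 0.9843 + 0.0000 = 0.9843.

Power ≈ 0.984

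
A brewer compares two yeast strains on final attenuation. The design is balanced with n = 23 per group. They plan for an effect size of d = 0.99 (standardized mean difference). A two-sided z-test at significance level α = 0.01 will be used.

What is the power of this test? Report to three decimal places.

Noncentrality parameter: δ = d·√(n/2) = 0.99 × √(23/2) = 3.3573
Two-sided α = 0.01 → critical value z_{0.005} = 2.576.
Power = Φ(δ − 2.576) + Φ(−δ − 2.576) = Φ(0.781) + Φ(-5.933) = 0.7827 + 0.0000 = 0.7827.

Power ≈ 0.783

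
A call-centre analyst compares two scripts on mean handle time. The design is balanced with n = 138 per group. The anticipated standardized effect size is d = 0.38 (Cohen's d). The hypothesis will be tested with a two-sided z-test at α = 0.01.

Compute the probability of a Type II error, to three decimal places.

β ≈ 0.281

Noncentrality parameter: δ = d·√(n/2) = 0.38 × √(138/2) = 3.1565
Two-sided α = 0.01 → critical value z_{0.005} = 2.576.
Power = Φ(δ − 2.576) + Φ(−δ − 2.576) = Φ(0.581) + Φ(-5.732) = 0.7193 + 0.0000 = 0.7193.
Type II error: β = 1 − power = 1 − 0.7193 = 0.2807.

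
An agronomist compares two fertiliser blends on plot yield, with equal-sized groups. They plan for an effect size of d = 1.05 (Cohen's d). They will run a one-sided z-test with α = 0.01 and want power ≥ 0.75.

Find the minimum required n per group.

For power 0.75 need Φ(δ − z_{0.01}) = 0.75, so δ = z_{0.01} + z_{0.25} = 2.326 + 0.674 = 3.001.
δ = d·√(n/2) ⇒ n = 2(δ/d)² = 2 × (3.001 / 1.05)² = 16.34.
Rounding up, n = 17 per group.

n = 17 per group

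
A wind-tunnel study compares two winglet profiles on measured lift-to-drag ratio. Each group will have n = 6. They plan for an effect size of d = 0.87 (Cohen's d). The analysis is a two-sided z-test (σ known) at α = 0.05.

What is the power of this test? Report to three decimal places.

Noncentrality parameter: δ = d·√(n/2) = 0.87 × √(6/2) = 1.5069
Critical value for a two-sided test at α = 0.05: z_{α/2} = 1.960.
Power = Φ(δ − 1.960) + Φ(−δ − 1.960) = Φ(-0.453) + Φ(-3.467) = 0.3252 + 0.0003 = 0.3255.

Power ≈ 0.326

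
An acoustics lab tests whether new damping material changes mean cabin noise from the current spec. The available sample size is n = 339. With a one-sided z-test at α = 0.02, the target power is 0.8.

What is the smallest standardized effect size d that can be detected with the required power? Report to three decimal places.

Need Φ(δ − 2.054) = 0.8, so δ = 2.054 + 0.842 = 2.895.
δ = d·√n ⇒ d = δ/√n = 2.895/√339 = 0.1573.

d ≈ 0.157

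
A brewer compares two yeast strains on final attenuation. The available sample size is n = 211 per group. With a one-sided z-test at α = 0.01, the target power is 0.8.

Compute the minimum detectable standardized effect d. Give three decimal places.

Required noncentrality: δ = z_{0.01} + z_{0.20} = 2.326 + 0.842 = 3.168.
δ = d·√(n/2) ⇒ d = δ/√(n/2) = 3.168/√(211/2) = 0.3084.

d ≈ 0.308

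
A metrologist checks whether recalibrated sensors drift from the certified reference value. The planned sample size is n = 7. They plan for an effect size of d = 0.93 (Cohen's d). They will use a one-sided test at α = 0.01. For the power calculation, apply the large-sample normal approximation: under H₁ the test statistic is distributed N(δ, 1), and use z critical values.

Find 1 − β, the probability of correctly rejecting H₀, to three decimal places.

Noncentrality parameter: δ = d·√n = 0.93 × √7 = 2.4605
One-sided α = 0.01 → critical value z_{0.01} = 2.326.
Power = Φ(δ − 2.326) = Φ(0.134) = 0.5534.

Power ≈ 0.553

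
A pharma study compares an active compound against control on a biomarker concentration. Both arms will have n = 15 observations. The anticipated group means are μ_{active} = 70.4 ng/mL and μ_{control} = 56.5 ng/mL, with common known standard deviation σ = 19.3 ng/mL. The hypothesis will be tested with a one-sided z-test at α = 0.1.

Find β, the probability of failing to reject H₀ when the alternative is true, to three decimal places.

β ≈ 0.245

Standardized effect: d = |μ_{active} − μ_{control}| / σ = |70.4 − 56.5| / 19.3 = 0.7202
Noncentrality parameter: δ = d·√(n/2) = 0.7202 × √(15/2) = 1.9724
One-sided α = 0.1 → critical value z_{0.1} = 1.282.
Power = P(Z > 1.282 − δ) = Φ(0.691) = 0.7552.
Type II error: β = 1 − power = 1 − 0.7552 = 0.2448.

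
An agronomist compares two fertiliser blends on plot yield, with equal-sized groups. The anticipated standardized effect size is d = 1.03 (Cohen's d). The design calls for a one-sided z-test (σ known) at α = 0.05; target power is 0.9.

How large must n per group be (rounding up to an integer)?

Set Φ(δ − 1.645) = 0.9; then δ − 1.645 = Φ⁻¹(0.9) = 1.282, giving δ = 2.926.
δ = d·√(n/2) ⇒ n = 2(δ/d)² = 2 × (2.926 / 1.03)² = 16.14.
Rounding up, n = 17 per group.

n = 17 per group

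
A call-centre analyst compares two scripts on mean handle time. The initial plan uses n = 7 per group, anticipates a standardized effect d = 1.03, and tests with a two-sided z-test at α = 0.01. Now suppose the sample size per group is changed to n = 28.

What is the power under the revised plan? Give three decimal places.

Power ≈ 0.899

With n = 28 per group: δ = d·√(n/2) = 1.03 × √(28/2) = 3.8539. Critical value z_{0.005} = 2.576.
Revised power = Φ(δ − 2.576) + Φ(−δ − 2.576) = Φ(1.278) + Φ(-6.430) = 0.8994 + 0.0000 = 0.8994.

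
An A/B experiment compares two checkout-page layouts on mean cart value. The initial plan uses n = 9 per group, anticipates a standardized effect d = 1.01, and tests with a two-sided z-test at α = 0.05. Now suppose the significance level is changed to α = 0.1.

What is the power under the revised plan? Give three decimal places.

Power ≈ 0.691

δ = d·√(n/2) = 1.01 × √(9/2) = 2.1425 (unchanged). New critical value: z_{0.05} = 1.645.
Revised power = Φ(δ − 1.645) + Φ(−δ − 1.645) = Φ(0.498) + Φ(-3.787) = 0.6906 + 0.0001 = 0.6907.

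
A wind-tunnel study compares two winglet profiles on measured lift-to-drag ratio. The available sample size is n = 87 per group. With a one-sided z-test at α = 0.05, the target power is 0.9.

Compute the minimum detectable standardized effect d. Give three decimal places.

Required noncentrality: δ = z_{0.05} + z_{0.10} = 1.645 + 1.282 = 2.926.
δ = d·√(n/2) ⇒ d = δ/√(n/2) = 2.926/√(87/2) = 0.4437.

d ≈ 0.444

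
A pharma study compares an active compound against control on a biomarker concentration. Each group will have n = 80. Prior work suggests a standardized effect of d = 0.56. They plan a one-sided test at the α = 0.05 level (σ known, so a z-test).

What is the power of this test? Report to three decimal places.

Noncentrality parameter: δ = d·√(n/2) = 0.56 × √(80/2) = 3.5418
One-sided α = 0.05 → critical value z_{0.05} = 1.645.
Power = P(Z > 1.645 − δ) = Φ(1.897) = 0.9711.

Power ≈ 0.971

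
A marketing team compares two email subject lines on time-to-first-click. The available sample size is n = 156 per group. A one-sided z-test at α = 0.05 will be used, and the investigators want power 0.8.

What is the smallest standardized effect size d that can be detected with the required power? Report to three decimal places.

Required noncentrality: δ = z_{0.05} + z_{0.20} = 1.645 + 0.842 = 2.486.
δ = d·√(n/2) ⇒ d = δ/√(n/2) = 2.486/√(156/2) = 0.2815.

d ≈ 0.282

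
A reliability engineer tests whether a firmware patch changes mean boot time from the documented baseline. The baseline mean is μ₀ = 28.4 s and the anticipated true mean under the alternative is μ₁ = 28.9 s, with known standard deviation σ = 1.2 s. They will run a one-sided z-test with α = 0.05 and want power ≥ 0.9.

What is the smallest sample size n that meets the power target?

n = 50

Standardized effect: d = |μ₁ − μ₀| / σ = |28.9 − 28.4| / 1.2 = 0.4167
For power 0.9 need Φ(δ − z_{0.05}) = 0.9, so δ = z_{0.05} + z_{0.10} = 1.645 + 1.282 = 2.926.
δ = d·√n ⇒ n = (δ/d)² = (2.926 / 0.4167)² = 49.33.
Rounding up, n = 50.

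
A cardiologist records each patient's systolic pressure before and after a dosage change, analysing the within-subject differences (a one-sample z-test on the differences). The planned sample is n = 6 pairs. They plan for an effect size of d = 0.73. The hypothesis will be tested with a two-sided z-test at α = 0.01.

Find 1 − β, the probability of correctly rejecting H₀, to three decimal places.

Power ≈ 0.215

Noncentrality parameter: δ = d·√n = 0.73 × √6 = 1.7881
Two-sided α = 0.01 → critical value z_{0.005} = 2.576.
Power = Φ(δ − 2.576) + Φ(−δ − 2.576) = Φ(-0.788) + Φ(-4.364) = 0.2154 + 0.0000 = 0.2154.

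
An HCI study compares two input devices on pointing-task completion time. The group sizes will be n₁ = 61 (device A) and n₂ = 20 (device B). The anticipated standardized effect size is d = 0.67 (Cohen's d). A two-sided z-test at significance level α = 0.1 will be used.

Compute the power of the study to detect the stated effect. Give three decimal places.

Noncentrality parameter: δ = d / √(1/n₁ + 1/n₂) = 0.67 / √(1/61 + 1/20) = 2.6002
Two-sided α = 0.1 → critical value z_{0.05} = 1.645.
Power = Φ(δ − 1.645) + Φ(−δ − 1.645) = Φ(0.955) + Φ(-4.245) = 0.8303 + 0.0000 = 0.8303.

Power ≈ 0.830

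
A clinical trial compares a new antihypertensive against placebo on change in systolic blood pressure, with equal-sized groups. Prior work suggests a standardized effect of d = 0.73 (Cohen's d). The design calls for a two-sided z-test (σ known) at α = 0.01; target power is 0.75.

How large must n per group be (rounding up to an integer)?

n = 40 per group

Set Φ(δ − 2.576) = 0.75; then δ − 2.576 = Φ⁻¹(0.75) = 0.674, giving δ = 3.250.
(For δ > 0 the lower-tail rejection region contributes negligibly to power, so the one-term inversion is standard.)
δ = d·√(n/2) ⇒ n = 2(δ/d)² = 2 × (3.250 / 0.73)² = 39.65.
Round up to the next whole unit.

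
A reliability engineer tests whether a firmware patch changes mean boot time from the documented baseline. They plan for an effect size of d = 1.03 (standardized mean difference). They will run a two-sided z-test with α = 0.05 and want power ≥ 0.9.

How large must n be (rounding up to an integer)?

For power 0.9 need Φ(δ − z_{0.025}) = 0.9, so δ = z_{0.025} + z_{0.10} = 1.960 + 1.282 = 3.242.
(For δ > 0 the lower-tail rejection region contributes negligibly to power, so the one-term inversion is standard.)
δ = d·√n ⇒ n = (δ/d)² = (3.242 / 1.03)² = 9.90.
Round up to the next whole unit.

n = 10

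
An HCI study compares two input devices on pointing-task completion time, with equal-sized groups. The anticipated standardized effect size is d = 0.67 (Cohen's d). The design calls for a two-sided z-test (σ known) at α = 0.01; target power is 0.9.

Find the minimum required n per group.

Set Φ(δ − 2.576) = 0.9; then δ − 2.576 = Φ⁻¹(0.9) = 1.282, giving δ = 3.857.
(The Φ(−δ − z_{α/2}) term is vanishingly small for δ > 0 and is dropped in the standard sample-size formula.)
δ = d·√(n/2) ⇒ n = 2(δ/d)² = 2 × (3.857 / 0.67)² = 66.29.
Rounding up, n = 67 per group.

n = 67 per group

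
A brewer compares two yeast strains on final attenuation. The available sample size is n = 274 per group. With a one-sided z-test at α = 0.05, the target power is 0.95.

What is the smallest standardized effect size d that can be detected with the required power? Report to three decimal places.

d ≈ 0.281

Required noncentrality: δ = z_{0.05} + z_{0.05} = 1.645 + 1.645 = 3.290.
δ = d·√(n/2) ⇒ d = δ/√(n/2) = 3.290/√(274/2) = 0.2811.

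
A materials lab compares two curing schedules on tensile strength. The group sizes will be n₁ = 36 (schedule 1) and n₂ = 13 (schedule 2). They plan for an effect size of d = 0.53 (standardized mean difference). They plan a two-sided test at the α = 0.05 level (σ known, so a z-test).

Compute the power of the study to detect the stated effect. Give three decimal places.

Noncentrality parameter: δ = d / √(1/n₁ + 1/n₂) = 0.53 / √(1/36 + 1/13) = 1.6380
Critical value for a two-sided test at α = 0.05: z_{α/2} = 1.960.
Power = Φ(δ − 1.960) + Φ(−δ − 1.960) = Φ(-0.322) + Φ(-3.598) = 0.3737 + 0.0002 = 0.3739.

Power ≈ 0.374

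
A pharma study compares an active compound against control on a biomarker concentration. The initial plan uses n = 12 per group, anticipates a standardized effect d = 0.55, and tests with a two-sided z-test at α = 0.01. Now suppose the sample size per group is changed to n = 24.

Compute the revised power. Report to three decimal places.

Power ≈ 0.251

With n = 24 per group: δ = d·√(n/2) = 0.55 × √(24/2) = 1.9053. Critical value z_{0.005} = 2.576.
Revised power = Φ(δ − 2.576) + Φ(−δ − 2.576) = Φ(-0.671) + Φ(-4.481) = 0.2512 + 0.0000 = 0.2512.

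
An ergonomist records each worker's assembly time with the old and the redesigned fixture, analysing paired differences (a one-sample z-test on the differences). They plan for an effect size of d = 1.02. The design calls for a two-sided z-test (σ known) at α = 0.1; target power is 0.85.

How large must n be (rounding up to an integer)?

n = 7

For power 0.85 need Φ(δ − z_{0.05}) = 0.85, so δ = z_{0.05} + z_{0.15} = 1.645 + 1.036 = 2.681.
(The Φ(−δ − z_{α/2}) term is vanishingly small for δ > 0 and is dropped in the standard sample-size formula.)
δ = d·√n ⇒ n = (δ/d)² = (2.681 / 1.02)² = 6.91.
Round up to the next whole unit.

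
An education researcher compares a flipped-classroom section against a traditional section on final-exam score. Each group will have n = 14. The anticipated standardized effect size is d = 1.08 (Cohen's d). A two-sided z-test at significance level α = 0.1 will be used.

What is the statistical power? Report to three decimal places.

Power ≈ 0.887

Noncentrality parameter: δ = d·√(n/2) = 1.08 × √(14/2) = 2.8574
Two-sided α = 0.1 → critical value z_{0.05} = 1.645.
Power = Φ(δ − 1.645) + Φ(−δ − 1.645) = Φ(1.213) + Φ(-4.502) = 0.8874 + 0.0000 = 0.8874.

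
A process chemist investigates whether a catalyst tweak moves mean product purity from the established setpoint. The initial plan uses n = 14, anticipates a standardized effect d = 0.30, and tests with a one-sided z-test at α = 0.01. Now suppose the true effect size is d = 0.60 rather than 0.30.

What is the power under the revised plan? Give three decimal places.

With d = 0.60: δ = d·√n = 0.60 × √14 = 2.2450. Critical value z_{0.01} = 2.326.
Revised power = P(Z > 2.326 − δ) = Φ(-0.081) = 0.4676.

Power ≈ 0.468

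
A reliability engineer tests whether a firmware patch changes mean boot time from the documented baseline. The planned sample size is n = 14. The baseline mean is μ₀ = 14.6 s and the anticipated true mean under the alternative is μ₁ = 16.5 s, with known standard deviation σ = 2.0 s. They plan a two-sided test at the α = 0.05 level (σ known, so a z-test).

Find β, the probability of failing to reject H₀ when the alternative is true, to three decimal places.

β ≈ 0.055

Standardized effect: d = |μ₁ − μ₀| / σ = |16.5 − 14.6| / 2.0 = 0.9500
Noncentrality parameter: δ = d·√n = 0.9500 × √14 = 3.5546
Two-sided α = 0.05 → critical value z_{0.025} = 1.960.
Power = Φ(δ − 1.960) + Φ(−δ − 1.960) = Φ(1.595) + Φ(-5.515) = 0.9446 + 0.0000 = 0.9446.
Type II error: β = 1 − power = 1 − 0.9446 = 0.0554.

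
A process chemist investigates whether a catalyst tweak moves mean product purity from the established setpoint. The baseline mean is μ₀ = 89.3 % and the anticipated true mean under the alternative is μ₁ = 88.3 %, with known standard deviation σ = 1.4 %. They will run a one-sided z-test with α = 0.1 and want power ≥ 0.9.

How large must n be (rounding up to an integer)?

n = 13

Standardized effect: d = |μ₁ − μ₀| / σ = |88.3 − 89.3| / 1.4 = 0.7143
Set Φ(δ − 1.282) = 0.9; then δ − 1.282 = Φ⁻¹(0.9) = 1.282, giving δ = 2.563.
δ = d·√n ⇒ n = (δ/d)² = (2.563 / 0.7143)² = 12.88.
Rounding up, n = 13.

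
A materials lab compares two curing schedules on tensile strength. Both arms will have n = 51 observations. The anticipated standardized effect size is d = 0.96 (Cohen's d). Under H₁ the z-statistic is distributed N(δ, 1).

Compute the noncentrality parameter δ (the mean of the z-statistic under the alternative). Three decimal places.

δ = d·√(n/2) = 0.96 × √(51/2) = 4.8478

δ ≈ 4.848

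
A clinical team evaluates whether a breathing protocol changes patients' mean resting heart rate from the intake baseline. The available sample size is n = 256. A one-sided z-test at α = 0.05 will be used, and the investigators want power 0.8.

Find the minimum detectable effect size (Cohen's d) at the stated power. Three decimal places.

Required noncentrality: δ = z_{0.05} + z_{0.20} = 1.645 + 0.842 = 2.486.
δ = d·√n ⇒ d = δ/√n = 2.486/√256 = 0.1554.

d ≈ 0.155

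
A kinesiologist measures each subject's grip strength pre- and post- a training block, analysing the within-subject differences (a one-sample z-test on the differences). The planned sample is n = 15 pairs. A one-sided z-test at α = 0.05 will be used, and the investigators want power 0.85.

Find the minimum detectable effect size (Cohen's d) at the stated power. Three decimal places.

d ≈ 0.692

Required noncentrality: δ = z_{0.05} + z_{0.15} = 1.645 + 1.036 = 2.681.
δ = d·√n ⇒ d = δ/√n = 2.681/√15 = 0.6923.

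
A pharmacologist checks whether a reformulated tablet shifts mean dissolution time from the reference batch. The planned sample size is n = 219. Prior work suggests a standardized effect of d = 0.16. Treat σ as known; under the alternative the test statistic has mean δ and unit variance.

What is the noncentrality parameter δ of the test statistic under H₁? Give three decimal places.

δ ≈ 2.368

δ = d·√n = 0.16 × √219 = 2.3678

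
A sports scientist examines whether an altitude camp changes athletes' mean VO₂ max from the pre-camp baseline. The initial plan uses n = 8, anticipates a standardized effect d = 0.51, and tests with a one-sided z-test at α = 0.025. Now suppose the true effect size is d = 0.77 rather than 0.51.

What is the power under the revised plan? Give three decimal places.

Power ≈ 0.586

With d = 0.77: δ = d·√n = 0.77 × √8 = 2.1779. Critical value z_{0.025} = 1.960.
Revised power = P(Z > 1.960 − δ) = Φ(0.218) = 0.5863.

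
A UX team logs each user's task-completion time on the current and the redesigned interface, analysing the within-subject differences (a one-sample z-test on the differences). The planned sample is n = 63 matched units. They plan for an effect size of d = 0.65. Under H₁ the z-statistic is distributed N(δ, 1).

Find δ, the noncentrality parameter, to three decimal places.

The noncentrality parameter scales effect size by the design's sample-size factor: δ = d·√n = 0.65 × √63 = 5.1592

δ ≈ 5.159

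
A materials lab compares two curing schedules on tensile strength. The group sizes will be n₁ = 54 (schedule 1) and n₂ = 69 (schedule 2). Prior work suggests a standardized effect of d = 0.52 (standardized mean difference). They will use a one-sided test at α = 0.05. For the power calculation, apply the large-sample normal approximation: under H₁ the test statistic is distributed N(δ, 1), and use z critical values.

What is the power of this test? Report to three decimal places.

Power ≈ 0.888

Noncentrality parameter: λ = d / √(1/n₁ + 1/n₂) = 0.52 / √(1/54 + 1/69) = 2.8620
Critical value for a one-sided test at α = 0.05: z_α = 1.645.
Power = Φ(λ − 1.645) = Φ(1.217) = 0.8882.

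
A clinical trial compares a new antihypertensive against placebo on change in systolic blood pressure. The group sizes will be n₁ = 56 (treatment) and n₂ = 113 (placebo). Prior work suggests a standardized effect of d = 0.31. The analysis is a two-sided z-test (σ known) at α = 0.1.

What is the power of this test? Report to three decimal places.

Power ≈ 0.600

Noncentrality parameter: δ = d / √(1/n₁ + 1/n₂) = 0.31 / √(1/56 + 1/113) = 1.8969
Critical value for a two-sided test at α = 0.1: z_{α/2} = 1.645.
Power = Φ(δ − 1.645) + Φ(−δ − 1.645) = Φ(0.252) + Φ(-3.542) = 0.5995 + 0.0002 = 0.5997.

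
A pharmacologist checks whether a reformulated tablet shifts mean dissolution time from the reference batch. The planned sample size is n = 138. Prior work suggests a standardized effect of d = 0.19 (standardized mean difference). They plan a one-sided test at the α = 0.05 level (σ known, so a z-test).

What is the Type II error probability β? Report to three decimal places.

β ≈ 0.279

Noncentrality parameter: δ = d·√n = 0.19 × √138 = 2.2320
Critical value for a one-sided test at α = 0.05: z_α = 1.645.
Power = Φ(δ − 1.645) = Φ(0.587) = 0.7214.
Type II error: β = 1 − power = 1 − 0.7214 = 0.2786.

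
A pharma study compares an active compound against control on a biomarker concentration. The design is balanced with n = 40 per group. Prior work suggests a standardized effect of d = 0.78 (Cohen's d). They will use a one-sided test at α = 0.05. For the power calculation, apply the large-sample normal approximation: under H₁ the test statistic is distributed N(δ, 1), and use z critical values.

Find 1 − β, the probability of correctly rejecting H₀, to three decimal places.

Noncentrality parameter: δ = d·√(n/2) = 0.78 × √(40/2) = 3.4883
One-sided α = 0.05 → critical value z_{0.05} = 1.645.
Power = P(Z > 1.645 − δ) = Φ(1.843) = 0.9674.

Power ≈ 0.967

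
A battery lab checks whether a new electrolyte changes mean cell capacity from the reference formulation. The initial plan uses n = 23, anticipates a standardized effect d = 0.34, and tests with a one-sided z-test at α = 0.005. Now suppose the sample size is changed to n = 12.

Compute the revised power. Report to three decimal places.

With n = 12: δ = d·√n = 0.34 × √12 = 1.1778. Critical value z_{0.005} = 2.576.
Revised power = Φ(δ − 2.576) = Φ(-1.398) = 0.0811.

Power ≈ 0.081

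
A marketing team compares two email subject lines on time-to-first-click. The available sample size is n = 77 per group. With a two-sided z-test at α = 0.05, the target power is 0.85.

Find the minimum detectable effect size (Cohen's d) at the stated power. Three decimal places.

Need Φ(δ − 1.960) = 0.85, so δ = 1.960 + 1.036 = 2.996.
(Lower-tail contribution to power is negligible for δ > 0.)
δ = d·√(n/2) ⇒ d = δ/√(n/2) = 2.996/√(77/2) = 0.4829.

d ≈ 0.483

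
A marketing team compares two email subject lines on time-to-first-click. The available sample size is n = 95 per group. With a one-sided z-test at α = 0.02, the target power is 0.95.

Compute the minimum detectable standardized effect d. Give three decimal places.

Need Φ(δ − 2.054) = 0.95, so δ = 2.054 + 1.645 = 3.699.
δ = d·√(n/2) ⇒ d = δ/√(n/2) = 3.699/√(95/2) = 0.5366.

d ≈ 0.537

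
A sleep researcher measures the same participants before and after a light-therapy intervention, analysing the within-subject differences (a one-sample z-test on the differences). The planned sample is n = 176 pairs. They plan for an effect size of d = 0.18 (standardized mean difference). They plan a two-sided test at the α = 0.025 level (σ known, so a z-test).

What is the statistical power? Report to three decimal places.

Noncentrality parameter: δ = d·√n = 0.18 × √176 = 2.3880
Critical value for a two-sided test at α = 0.025: z_{α/2} = 2.241.
Power = Φ(δ − 2.241) + Φ(−δ − 2.241) = Φ(0.147) + Φ(-4.629) = 0.5583 + 0.0000 = 0.5583.

Power ≈ 0.558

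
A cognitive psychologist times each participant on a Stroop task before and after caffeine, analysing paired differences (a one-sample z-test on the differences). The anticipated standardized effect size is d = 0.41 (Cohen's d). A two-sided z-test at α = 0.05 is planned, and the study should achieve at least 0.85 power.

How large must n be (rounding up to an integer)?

n = 54

For power 0.85 need Φ(δ − z_{0.025}) = 0.85, so δ = z_{0.025} + z_{0.15} = 1.960 + 1.036 = 2.996.
(The Φ(−δ − z_{α/2}) term is vanishingly small for δ > 0 and is dropped in the standard sample-size formula.)
δ = d·√n ⇒ n = (δ/d)² = (2.996 / 0.41)² = 53.41.
Rounding up, n = 54.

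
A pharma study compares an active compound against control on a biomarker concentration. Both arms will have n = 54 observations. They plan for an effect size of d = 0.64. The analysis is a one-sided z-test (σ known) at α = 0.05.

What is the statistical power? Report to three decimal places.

Noncentrality parameter: δ = d·√(n/2) = 0.64 × √(54/2) = 3.3255
Critical value for a one-sided test at α = 0.05: z_α = 1.645.
Power = Φ(δ − 1.645) = Φ(1.681) = 0.9536.

Power ≈ 0.954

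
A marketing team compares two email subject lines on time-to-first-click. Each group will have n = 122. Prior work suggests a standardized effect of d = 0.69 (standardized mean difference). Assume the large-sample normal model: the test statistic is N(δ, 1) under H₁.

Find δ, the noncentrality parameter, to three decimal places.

The noncentrality parameter scales effect size by the design's sample-size factor: δ = d·√(n/2) = 0.69 × √(122/2) = 5.3891

δ ≈ 5.389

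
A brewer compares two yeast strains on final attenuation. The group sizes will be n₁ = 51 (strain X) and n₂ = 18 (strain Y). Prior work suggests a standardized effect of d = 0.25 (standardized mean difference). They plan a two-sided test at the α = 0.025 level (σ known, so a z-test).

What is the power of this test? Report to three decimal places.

Noncentrality parameter: δ = d / √(1/n₁ + 1/n₂) = 0.25 / √(1/51 + 1/18) = 0.9119
Two-sided α = 0.025 → critical value z_{0.0125} = 2.241.
Power = Φ(δ − 2.241) + Φ(−δ − 2.241) = Φ(-1.330) + Φ(-3.153) = 0.0918 + 0.0008 = 0.0926.

Power ≈ 0.093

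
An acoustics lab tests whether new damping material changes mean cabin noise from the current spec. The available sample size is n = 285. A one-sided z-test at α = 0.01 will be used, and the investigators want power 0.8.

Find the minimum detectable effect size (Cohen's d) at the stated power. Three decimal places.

d ≈ 0.188

Need Φ(δ − 2.326) = 0.8, so δ = 2.326 + 0.842 = 3.168.
δ = d·√n ⇒ d = δ/√n = 3.168/√285 = 0.1877.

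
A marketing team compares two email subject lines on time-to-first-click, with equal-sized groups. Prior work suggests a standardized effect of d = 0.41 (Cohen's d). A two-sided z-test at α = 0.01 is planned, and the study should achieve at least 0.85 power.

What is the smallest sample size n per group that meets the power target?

n = 156 per group

Set Φ(δ − 2.576) = 0.85; then δ − 2.576 = Φ⁻¹(0.85) = 1.036, giving δ = 3.612.
(Ignoring the negligible lower-tail rejection probability gives the usual closed-form inversion.)
δ = d·√(n/2) ⇒ n = 2(δ/d)² = 2 × (3.612 / 0.41)² = 155.25.
Round up to the next whole unit.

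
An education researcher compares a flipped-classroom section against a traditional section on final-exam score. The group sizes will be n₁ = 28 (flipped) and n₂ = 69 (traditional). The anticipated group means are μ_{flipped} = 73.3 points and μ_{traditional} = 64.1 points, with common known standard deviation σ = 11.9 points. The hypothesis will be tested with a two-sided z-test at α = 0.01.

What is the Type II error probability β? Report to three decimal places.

Standardized effect: d = |μ_{flipped} − μ_{traditional}| / σ = |73.3 − 64.1| / 11.9 = 0.7731
Noncentrality parameter: λ = d / √(1/n₁ + 1/n₂) = 0.7731 / √(1/28 + 1/69) = 3.4503
Critical value for a two-sided test at α = 0.01: z_{α/2} = 2.576.
Power = Φ(λ − 2.576) + Φ(−λ − 2.576) = Φ(0.874) + Φ(-6.026) = 0.8091 + 0.0000 = 0.8091.
Type II error: β = 1 − power = 1 − 0.8091 = 0.1909.

β ≈ 0.191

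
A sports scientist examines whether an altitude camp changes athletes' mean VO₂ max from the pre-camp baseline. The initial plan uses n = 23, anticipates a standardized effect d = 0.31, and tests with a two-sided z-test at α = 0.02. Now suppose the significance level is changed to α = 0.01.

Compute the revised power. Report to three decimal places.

Power ≈ 0.138

δ = d·√n = 0.31 × √23 = 1.4867 (unchanged). New critical value: z_{0.005} = 2.576.
Revised power = Φ(δ − 2.576) + Φ(−δ − 2.576) = Φ(-1.089) + Φ(-4.063) = 0.1381 + 0.0000 = 0.1381.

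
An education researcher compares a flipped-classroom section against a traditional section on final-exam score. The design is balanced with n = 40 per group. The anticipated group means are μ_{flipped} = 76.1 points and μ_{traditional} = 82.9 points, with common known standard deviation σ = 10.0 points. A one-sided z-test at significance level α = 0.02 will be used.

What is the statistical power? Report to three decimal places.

Power ≈ 0.838

Standardized effect: d = |μ_{flipped} − μ_{traditional}| / σ = |76.1 − 82.9| / 10.0 = 0.6800
Noncentrality parameter: δ = d·√(n/2) = 0.6800 × √(40/2) = 3.0411
Critical value for a one-sided test at α = 0.02: z_α = 2.054.
Power = P(Z > 2.054 − δ) = Φ(0.987) = 0.8383.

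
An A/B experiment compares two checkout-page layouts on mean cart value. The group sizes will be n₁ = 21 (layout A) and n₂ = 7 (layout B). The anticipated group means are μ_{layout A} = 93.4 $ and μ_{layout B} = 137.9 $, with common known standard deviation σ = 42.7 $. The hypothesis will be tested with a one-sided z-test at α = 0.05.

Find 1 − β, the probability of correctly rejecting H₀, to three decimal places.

Standardized effect: d = |μ_{layout A} − μ_{layout B}| / σ = |93.4 − 137.9| / 42.7 = 1.0422
Noncentrality parameter: λ = d / √(1/n₁ + 1/n₂) = 1.0422 / √(1/21 + 1/7) = 2.3879
One-sided α = 0.05 → critical value z_{0.05} = 1.645.
Power = P(Z > 1.645 − λ) = Φ(0.743) = 0.7713.

Power ≈ 0.771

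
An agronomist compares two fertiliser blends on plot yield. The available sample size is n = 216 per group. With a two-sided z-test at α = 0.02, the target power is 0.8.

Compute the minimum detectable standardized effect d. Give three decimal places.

d ≈ 0.305

Need Φ(δ − 2.326) = 0.8, so δ = 2.326 + 0.842 = 3.168.
(The second rejection-region term Φ(−δ − z_{α/2}) is negligible and dropped.)
δ = d·√(n/2) ⇒ d = δ/√(n/2) = 3.168/√(216/2) = 0.3048.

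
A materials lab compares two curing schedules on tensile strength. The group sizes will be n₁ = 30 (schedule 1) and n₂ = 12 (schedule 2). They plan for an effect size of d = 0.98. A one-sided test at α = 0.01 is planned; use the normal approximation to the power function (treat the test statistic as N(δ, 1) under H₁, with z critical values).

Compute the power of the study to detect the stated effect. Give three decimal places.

Noncentrality parameter: δ = d / √(1/n₁ + 1/n₂) = 0.98 / √(1/30 + 1/12) = 2.8691
Critical value for a one-sided test at α = 0.01: z_α = 2.326.
Power = P(Z > 2.326 − δ) = Φ(0.543) = 0.7064.

Power ≈ 0.706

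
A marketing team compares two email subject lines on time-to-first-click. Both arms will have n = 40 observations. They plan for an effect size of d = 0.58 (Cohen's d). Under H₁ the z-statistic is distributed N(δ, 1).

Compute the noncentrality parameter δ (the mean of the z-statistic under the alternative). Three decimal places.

δ ≈ 2.594

The noncentrality parameter scales effect size by the design's sample-size factor: δ = d·√(n/2) = 0.58 × √(40/2) = 2.5938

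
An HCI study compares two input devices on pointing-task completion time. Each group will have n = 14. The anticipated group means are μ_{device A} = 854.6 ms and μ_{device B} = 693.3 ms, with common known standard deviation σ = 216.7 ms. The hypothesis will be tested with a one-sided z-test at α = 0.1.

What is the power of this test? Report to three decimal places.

Power ≈ 0.754

Standardized effect: d = |μ_{device A} − μ_{device B}| / σ = |854.6 − 693.3| / 216.7 = 0.7443
Noncentrality parameter: δ = d·√(n/2) = 0.7443 × √(14/2) = 1.9694
Critical value for a one-sided test at α = 0.1: z_α = 1.282.
Power = Φ(δ − 1.282) = Φ(0.688) = 0.7542.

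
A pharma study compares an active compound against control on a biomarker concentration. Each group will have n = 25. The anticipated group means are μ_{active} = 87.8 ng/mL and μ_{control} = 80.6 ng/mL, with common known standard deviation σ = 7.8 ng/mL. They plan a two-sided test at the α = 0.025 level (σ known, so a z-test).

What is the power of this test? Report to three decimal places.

Power ≈ 0.847

Standardized effect: d = |μ_{active} − μ_{control}| / σ = |87.8 − 80.6| / 7.8 = 0.9231
Noncentrality parameter: δ = d·√(n/2) = 0.9231 × √(25/2) = 3.2636
Two-sided α = 0.025 → critical value z_{0.0125} = 2.241.
Power = Φ(δ − 2.241) + Φ(−δ − 2.241) = Φ(1.022) + Φ(-5.505) = 0.8466 + 0.0000 = 0.8466.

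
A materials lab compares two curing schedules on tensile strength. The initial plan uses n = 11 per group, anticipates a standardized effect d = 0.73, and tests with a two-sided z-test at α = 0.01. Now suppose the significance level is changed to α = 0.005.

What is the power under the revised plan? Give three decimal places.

δ = d·√(n/2) = 0.73 × √(11/2) = 1.7120 (unchanged). New critical value: z_{0.0025} = 2.807.
Revised power = Φ(δ − 2.807) + Φ(−δ − 2.807) = Φ(-1.095) + Φ(-4.519) = 0.1368 + 0.0000 = 0.1368.

Power ≈ 0.137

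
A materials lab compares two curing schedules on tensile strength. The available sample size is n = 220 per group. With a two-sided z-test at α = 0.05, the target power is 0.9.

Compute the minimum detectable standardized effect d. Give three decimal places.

Required noncentrality: δ = z_{0.025} + z_{0.10} = 1.960 + 1.282 = 3.242.
(The second rejection-region term Φ(−δ − z_{α/2}) is negligible and dropped.)
δ = d·√(n/2) ⇒ d = δ/√(n/2) = 3.242/√(220/2) = 0.3091.

d ≈ 0.309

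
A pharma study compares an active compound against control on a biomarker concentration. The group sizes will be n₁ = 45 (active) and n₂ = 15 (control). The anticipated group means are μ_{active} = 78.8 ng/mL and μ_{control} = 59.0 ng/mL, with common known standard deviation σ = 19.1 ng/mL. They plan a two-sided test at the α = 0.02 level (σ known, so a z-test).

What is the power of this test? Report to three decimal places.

Power ≈ 0.875

Standardized effect: d = |μ_{active} − μ_{control}| / σ = |78.8 − 59.0| / 19.1 = 1.0366
Noncentrality parameter: δ = d / √(1/n₁ + 1/n₂) = 1.0366 / √(1/45 + 1/15) = 3.4770
Critical value for a two-sided test at α = 0.02: z_{α/2} = 2.326.
Power = Φ(δ − 2.326) + Φ(−δ − 2.326) = Φ(1.151) + Φ(-5.803) = 0.8751 + 0.0000 = 0.8751.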